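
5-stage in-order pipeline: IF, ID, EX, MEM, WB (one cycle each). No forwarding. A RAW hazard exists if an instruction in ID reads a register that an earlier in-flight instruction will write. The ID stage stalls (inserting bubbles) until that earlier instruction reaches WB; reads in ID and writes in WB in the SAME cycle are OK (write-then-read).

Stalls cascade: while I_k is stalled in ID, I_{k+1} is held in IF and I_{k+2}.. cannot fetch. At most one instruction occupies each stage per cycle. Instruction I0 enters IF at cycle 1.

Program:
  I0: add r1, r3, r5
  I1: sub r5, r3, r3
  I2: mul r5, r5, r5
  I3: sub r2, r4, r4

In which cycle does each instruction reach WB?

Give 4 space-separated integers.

Answer: 5 6 9 10

Derivation:
I0 add r1 <- r3,r5: IF@1 ID@2 stall=0 (-) EX@3 MEM@4 WB@5
I1 sub r5 <- r3,r3: IF@2 ID@3 stall=0 (-) EX@4 MEM@5 WB@6
I2 mul r5 <- r5,r5: IF@3 ID@4 stall=2 (RAW on I1.r5 (WB@6)) EX@7 MEM@8 WB@9
I3 sub r2 <- r4,r4: IF@4 ID@7 stall=0 (-) EX@8 MEM@9 WB@10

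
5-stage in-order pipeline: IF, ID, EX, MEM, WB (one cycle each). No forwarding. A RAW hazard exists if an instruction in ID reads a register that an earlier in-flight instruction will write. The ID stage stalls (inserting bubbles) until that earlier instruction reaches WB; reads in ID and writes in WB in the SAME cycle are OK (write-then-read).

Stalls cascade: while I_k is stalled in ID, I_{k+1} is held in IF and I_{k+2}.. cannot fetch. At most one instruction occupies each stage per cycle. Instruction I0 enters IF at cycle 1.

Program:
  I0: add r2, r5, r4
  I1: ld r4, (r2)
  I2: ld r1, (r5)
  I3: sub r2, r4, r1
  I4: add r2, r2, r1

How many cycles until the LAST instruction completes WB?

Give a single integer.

Answer: 15

Derivation:
I0 add r2 <- r5,r4: IF@1 ID@2 stall=0 (-) EX@3 MEM@4 WB@5
I1 ld r4 <- r2: IF@2 ID@3 stall=2 (RAW on I0.r2 (WB@5)) EX@6 MEM@7 WB@8
I2 ld r1 <- r5: IF@3 ID@6 stall=0 (-) EX@7 MEM@8 WB@9
I3 sub r2 <- r4,r1: IF@6 ID@7 stall=2 (RAW on I2.r1 (WB@9)) EX@10 MEM@11 WB@12
I4 add r2 <- r2,r1: IF@7 ID@10 stall=2 (RAW on I3.r2 (WB@12)) EX@13 MEM@14 WB@15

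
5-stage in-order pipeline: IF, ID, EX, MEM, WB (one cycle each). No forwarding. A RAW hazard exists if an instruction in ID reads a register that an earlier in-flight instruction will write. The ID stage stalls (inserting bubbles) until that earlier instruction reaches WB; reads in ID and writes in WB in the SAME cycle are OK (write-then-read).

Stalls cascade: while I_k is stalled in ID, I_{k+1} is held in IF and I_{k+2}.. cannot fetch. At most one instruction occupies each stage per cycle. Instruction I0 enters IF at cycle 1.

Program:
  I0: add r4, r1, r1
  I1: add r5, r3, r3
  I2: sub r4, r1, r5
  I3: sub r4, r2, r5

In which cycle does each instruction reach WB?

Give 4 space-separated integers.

Answer: 5 6 9 10

Derivation:
I0 add r4 <- r1,r1: IF@1 ID@2 stall=0 (-) EX@3 MEM@4 WB@5
I1 add r5 <- r3,r3: IF@2 ID@3 stall=0 (-) EX@4 MEM@5 WB@6
I2 sub r4 <- r1,r5: IF@3 ID@4 stall=2 (RAW on I1.r5 (WB@6)) EX@7 MEM@8 WB@9
I3 sub r4 <- r2,r5: IF@4 ID@7 stall=0 (-) EX@8 MEM@9 WB@10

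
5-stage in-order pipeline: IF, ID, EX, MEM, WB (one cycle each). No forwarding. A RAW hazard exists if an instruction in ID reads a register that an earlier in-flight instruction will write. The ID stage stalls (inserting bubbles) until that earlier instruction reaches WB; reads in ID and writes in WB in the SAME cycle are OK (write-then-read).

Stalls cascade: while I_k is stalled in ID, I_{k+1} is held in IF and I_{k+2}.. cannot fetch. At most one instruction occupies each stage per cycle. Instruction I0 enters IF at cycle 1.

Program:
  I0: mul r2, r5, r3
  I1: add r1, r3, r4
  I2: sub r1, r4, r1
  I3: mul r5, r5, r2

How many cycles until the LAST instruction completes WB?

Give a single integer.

I0 mul r2 <- r5,r3: IF@1 ID@2 stall=0 (-) EX@3 MEM@4 WB@5
I1 add r1 <- r3,r4: IF@2 ID@3 stall=0 (-) EX@4 MEM@5 WB@6
I2 sub r1 <- r4,r1: IF@3 ID@4 stall=2 (RAW on I1.r1 (WB@6)) EX@7 MEM@8 WB@9
I3 mul r5 <- r5,r2: IF@4 ID@7 stall=0 (-) EX@8 MEM@9 WB@10

Answer: 10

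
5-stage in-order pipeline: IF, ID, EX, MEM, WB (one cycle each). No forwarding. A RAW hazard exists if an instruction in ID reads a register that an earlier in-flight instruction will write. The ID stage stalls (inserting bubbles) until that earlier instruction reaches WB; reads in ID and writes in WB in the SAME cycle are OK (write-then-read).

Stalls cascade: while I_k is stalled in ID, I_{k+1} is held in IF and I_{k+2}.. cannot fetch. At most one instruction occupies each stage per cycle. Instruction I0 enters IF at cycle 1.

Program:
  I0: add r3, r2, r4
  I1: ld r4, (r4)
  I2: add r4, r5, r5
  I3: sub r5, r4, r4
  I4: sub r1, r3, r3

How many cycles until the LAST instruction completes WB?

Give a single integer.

I0 add r3 <- r2,r4: IF@1 ID@2 stall=0 (-) EX@3 MEM@4 WB@5
I1 ld r4 <- r4: IF@2 ID@3 stall=0 (-) EX@4 MEM@5 WB@6
I2 add r4 <- r5,r5: IF@3 ID@4 stall=0 (-) EX@5 MEM@6 WB@7
I3 sub r5 <- r4,r4: IF@4 ID@5 stall=2 (RAW on I2.r4 (WB@7)) EX@8 MEM@9 WB@10
I4 sub r1 <- r3,r3: IF@5 ID@8 stall=0 (-) EX@9 MEM@10 WB@11

Answer: 11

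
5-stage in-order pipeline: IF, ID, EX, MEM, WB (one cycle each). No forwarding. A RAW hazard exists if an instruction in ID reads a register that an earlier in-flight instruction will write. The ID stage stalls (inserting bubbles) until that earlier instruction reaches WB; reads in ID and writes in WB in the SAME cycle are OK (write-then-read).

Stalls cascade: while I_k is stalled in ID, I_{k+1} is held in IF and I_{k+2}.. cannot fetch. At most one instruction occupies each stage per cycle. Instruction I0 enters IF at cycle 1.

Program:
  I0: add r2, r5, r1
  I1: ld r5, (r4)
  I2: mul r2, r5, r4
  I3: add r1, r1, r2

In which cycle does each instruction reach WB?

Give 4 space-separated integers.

Answer: 5 6 9 12

Derivation:
I0 add r2 <- r5,r1: IF@1 ID@2 stall=0 (-) EX@3 MEM@4 WB@5
I1 ld r5 <- r4: IF@2 ID@3 stall=0 (-) EX@4 MEM@5 WB@6
I2 mul r2 <- r5,r4: IF@3 ID@4 stall=2 (RAW on I1.r5 (WB@6)) EX@7 MEM@8 WB@9
I3 add r1 <- r1,r2: IF@4 ID@7 stall=2 (RAW on I2.r2 (WB@9)) EX@10 MEM@11 WB@12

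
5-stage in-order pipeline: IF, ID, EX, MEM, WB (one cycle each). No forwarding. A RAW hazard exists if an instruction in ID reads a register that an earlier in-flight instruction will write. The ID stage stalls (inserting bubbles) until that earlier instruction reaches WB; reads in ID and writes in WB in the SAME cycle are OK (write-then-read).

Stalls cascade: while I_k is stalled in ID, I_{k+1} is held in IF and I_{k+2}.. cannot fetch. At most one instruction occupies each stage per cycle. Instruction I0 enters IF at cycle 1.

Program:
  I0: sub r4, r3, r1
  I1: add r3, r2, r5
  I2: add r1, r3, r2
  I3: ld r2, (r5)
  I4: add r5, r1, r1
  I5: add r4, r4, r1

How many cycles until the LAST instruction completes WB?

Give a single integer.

Answer: 13

Derivation:
I0 sub r4 <- r3,r1: IF@1 ID@2 stall=0 (-) EX@3 MEM@4 WB@5
I1 add r3 <- r2,r5: IF@2 ID@3 stall=0 (-) EX@4 MEM@5 WB@6
I2 add r1 <- r3,r2: IF@3 ID@4 stall=2 (RAW on I1.r3 (WB@6)) EX@7 MEM@8 WB@9
I3 ld r2 <- r5: IF@4 ID@7 stall=0 (-) EX@8 MEM@9 WB@10
I4 add r5 <- r1,r1: IF@7 ID@8 stall=1 (RAW on I2.r1 (WB@9)) EX@10 MEM@11 WB@12
I5 add r4 <- r4,r1: IF@8 ID@10 stall=0 (-) EX@11 MEM@12 WB@13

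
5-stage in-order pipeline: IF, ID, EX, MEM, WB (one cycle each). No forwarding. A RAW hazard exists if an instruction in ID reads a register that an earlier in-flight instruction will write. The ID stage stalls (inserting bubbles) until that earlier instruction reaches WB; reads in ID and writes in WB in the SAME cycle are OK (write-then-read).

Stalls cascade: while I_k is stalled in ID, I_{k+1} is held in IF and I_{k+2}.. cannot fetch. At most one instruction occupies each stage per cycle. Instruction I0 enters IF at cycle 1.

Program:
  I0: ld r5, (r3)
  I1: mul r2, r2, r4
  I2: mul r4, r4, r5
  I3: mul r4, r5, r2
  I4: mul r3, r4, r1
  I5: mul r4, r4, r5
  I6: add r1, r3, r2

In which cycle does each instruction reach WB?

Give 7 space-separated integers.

Answer: 5 6 8 9 12 13 15

Derivation:
I0 ld r5 <- r3: IF@1 ID@2 stall=0 (-) EX@3 MEM@4 WB@5
I1 mul r2 <- r2,r4: IF@2 ID@3 stall=0 (-) EX@4 MEM@5 WB@6
I2 mul r4 <- r4,r5: IF@3 ID@4 stall=1 (RAW on I0.r5 (WB@5)) EX@6 MEM@7 WB@8
I3 mul r4 <- r5,r2: IF@4 ID@6 stall=0 (-) EX@7 MEM@8 WB@9
I4 mul r3 <- r4,r1: IF@6 ID@7 stall=2 (RAW on I3.r4 (WB@9)) EX@10 MEM@11 WB@12
I5 mul r4 <- r4,r5: IF@7 ID@10 stall=0 (-) EX@11 MEM@12 WB@13
I6 add r1 <- r3,r2: IF@10 ID@11 stall=1 (RAW on I4.r3 (WB@12)) EX@13 MEM@14 WB@15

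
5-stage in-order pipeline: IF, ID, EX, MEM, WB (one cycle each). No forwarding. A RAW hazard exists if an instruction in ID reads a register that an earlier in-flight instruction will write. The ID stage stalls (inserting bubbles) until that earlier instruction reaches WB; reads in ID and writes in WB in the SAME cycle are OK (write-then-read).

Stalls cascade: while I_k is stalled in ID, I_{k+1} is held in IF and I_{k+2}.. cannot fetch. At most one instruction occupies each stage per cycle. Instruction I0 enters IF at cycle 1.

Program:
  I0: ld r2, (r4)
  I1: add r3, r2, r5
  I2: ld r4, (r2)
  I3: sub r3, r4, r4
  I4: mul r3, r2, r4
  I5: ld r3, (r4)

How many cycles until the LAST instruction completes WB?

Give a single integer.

I0 ld r2 <- r4: IF@1 ID@2 stall=0 (-) EX@3 MEM@4 WB@5
I1 add r3 <- r2,r5: IF@2 ID@3 stall=2 (RAW on I0.r2 (WB@5)) EX@6 MEM@7 WB@8
I2 ld r4 <- r2: IF@3 ID@6 stall=0 (-) EX@7 MEM@8 WB@9
I3 sub r3 <- r4,r4: IF@6 ID@7 stall=2 (RAW on I2.r4 (WB@9)) EX@10 MEM@11 WB@12
I4 mul r3 <- r2,r4: IF@7 ID@10 stall=0 (-) EX@11 MEM@12 WB@13
I5 ld r3 <- r4: IF@10 ID@11 stall=0 (-) EX@12 MEM@13 WB@14

Answer: 14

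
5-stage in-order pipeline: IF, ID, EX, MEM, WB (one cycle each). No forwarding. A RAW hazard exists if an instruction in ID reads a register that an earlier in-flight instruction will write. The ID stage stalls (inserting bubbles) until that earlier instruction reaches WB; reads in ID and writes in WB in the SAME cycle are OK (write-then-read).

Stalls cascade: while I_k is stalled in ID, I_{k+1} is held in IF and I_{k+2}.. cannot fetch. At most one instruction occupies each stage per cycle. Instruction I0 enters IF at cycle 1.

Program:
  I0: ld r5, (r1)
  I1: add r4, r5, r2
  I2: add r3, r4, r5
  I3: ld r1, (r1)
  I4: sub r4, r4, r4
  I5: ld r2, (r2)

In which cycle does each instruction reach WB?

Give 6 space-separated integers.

Answer: 5 8 11 12 13 14

Derivation:
I0 ld r5 <- r1: IF@1 ID@2 stall=0 (-) EX@3 MEM@4 WB@5
I1 add r4 <- r5,r2: IF@2 ID@3 stall=2 (RAW on I0.r5 (WB@5)) EX@6 MEM@7 WB@8
I2 add r3 <- r4,r5: IF@3 ID@6 stall=2 (RAW on I1.r4 (WB@8)) EX@9 MEM@10 WB@11
I3 ld r1 <- r1: IF@6 ID@9 stall=0 (-) EX@10 MEM@11 WB@12
I4 sub r4 <- r4,r4: IF@9 ID@10 stall=0 (-) EX@11 MEM@12 WB@13
I5 ld r2 <- r2: IF@10 ID@11 stall=0 (-) EX@12 MEM@13 WB@14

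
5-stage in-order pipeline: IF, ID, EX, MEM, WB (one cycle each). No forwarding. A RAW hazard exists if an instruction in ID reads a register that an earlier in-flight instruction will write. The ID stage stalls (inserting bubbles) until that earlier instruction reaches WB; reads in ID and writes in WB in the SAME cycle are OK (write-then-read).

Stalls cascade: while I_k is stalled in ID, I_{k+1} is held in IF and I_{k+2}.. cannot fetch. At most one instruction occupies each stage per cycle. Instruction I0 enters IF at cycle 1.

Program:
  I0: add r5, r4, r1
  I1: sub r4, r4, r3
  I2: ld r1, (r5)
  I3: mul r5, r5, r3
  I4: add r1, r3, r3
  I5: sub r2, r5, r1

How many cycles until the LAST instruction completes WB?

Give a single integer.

Answer: 13

Derivation:
I0 add r5 <- r4,r1: IF@1 ID@2 stall=0 (-) EX@3 MEM@4 WB@5
I1 sub r4 <- r4,r3: IF@2 ID@3 stall=0 (-) EX@4 MEM@5 WB@6
I2 ld r1 <- r5: IF@3 ID@4 stall=1 (RAW on I0.r5 (WB@5)) EX@6 MEM@7 WB@8
I3 mul r5 <- r5,r3: IF@4 ID@6 stall=0 (-) EX@7 MEM@8 WB@9
I4 add r1 <- r3,r3: IF@6 ID@7 stall=0 (-) EX@8 MEM@9 WB@10
I5 sub r2 <- r5,r1: IF@7 ID@8 stall=2 (RAW on I4.r1 (WB@10)) EX@11 MEM@12 WB@13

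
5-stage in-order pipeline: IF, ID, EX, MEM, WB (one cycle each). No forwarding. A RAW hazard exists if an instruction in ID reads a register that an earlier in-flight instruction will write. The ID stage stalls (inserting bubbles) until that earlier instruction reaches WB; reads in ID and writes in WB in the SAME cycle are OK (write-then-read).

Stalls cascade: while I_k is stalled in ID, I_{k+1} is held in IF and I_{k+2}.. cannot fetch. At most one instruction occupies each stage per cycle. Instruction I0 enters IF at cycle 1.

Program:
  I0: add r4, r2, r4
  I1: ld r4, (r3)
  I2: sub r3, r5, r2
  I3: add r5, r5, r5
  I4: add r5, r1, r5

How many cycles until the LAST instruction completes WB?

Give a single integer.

Answer: 11

Derivation:
I0 add r4 <- r2,r4: IF@1 ID@2 stall=0 (-) EX@3 MEM@4 WB@5
I1 ld r4 <- r3: IF@2 ID@3 stall=0 (-) EX@4 MEM@5 WB@6
I2 sub r3 <- r5,r2: IF@3 ID@4 stall=0 (-) EX@5 MEM@6 WB@7
I3 add r5 <- r5,r5: IF@4 ID@5 stall=0 (-) EX@6 MEM@7 WB@8
I4 add r5 <- r1,r5: IF@5 ID@6 stall=2 (RAW on I3.r5 (WB@8)) EX@9 MEM@10 WB@11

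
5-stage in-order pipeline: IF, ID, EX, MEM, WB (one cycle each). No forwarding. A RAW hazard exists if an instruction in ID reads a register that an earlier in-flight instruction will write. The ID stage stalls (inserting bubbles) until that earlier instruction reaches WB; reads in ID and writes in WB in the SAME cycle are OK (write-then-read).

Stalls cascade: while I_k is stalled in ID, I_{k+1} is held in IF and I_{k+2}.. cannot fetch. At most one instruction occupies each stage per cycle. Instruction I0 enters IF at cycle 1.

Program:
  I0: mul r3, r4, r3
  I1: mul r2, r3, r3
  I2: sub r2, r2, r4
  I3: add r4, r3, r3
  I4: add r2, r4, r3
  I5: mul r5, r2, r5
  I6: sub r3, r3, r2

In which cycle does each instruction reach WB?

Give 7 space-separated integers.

Answer: 5 8 11 12 15 18 19

Derivation:
I0 mul r3 <- r4,r3: IF@1 ID@2 stall=0 (-) EX@3 MEM@4 WB@5
I1 mul r2 <- r3,r3: IF@2 ID@3 stall=2 (RAW on I0.r3 (WB@5)) EX@6 MEM@7 WB@8
I2 sub r2 <- r2,r4: IF@3 ID@6 stall=2 (RAW on I1.r2 (WB@8)) EX@9 MEM@10 WB@11
I3 add r4 <- r3,r3: IF@6 ID@9 stall=0 (-) EX@10 MEM@11 WB@12
I4 add r2 <- r4,r3: IF@9 ID@10 stall=2 (RAW on I3.r4 (WB@12)) EX@13 MEM@14 WB@15
I5 mul r5 <- r2,r5: IF@10 ID@13 stall=2 (RAW on I4.r2 (WB@15)) EX@16 MEM@17 WB@18
I6 sub r3 <- r3,r2: IF@13 ID@16 stall=0 (-) EX@17 MEM@18 WB@19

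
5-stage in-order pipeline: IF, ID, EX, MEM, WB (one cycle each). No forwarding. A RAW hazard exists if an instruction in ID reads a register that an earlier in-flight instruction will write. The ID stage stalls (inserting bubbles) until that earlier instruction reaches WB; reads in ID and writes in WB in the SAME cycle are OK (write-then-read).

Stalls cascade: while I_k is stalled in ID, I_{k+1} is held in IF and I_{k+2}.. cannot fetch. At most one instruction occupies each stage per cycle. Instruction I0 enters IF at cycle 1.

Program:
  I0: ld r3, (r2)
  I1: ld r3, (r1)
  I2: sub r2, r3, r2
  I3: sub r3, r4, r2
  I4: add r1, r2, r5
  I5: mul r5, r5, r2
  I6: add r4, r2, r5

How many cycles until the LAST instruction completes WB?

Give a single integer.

Answer: 17

Derivation:
I0 ld r3 <- r2: IF@1 ID@2 stall=0 (-) EX@3 MEM@4 WB@5
I1 ld r3 <- r1: IF@2 ID@3 stall=0 (-) EX@4 MEM@5 WB@6
I2 sub r2 <- r3,r2: IF@3 ID@4 stall=2 (RAW on I1.r3 (WB@6)) EX@7 MEM@8 WB@9
I3 sub r3 <- r4,r2: IF@4 ID@7 stall=2 (RAW on I2.r2 (WB@9)) EX@10 MEM@11 WB@12
I4 add r1 <- r2,r5: IF@7 ID@10 stall=0 (-) EX@11 MEM@12 WB@13
I5 mul r5 <- r5,r2: IF@10 ID@11 stall=0 (-) EX@12 MEM@13 WB@14
I6 add r4 <- r2,r5: IF@11 ID@12 stall=2 (RAW on I5.r5 (WB@14)) EX@15 MEM@16 WB@17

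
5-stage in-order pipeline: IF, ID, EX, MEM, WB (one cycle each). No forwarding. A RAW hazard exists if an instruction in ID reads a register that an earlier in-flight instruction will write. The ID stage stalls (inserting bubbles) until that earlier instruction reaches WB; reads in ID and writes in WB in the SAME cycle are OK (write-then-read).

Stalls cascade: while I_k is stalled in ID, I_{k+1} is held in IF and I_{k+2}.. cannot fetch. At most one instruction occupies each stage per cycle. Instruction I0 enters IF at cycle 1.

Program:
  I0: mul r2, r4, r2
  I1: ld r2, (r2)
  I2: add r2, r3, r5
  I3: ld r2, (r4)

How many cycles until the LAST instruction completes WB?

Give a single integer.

I0 mul r2 <- r4,r2: IF@1 ID@2 stall=0 (-) EX@3 MEM@4 WB@5
I1 ld r2 <- r2: IF@2 ID@3 stall=2 (RAW on I0.r2 (WB@5)) EX@6 MEM@7 WB@8
I2 add r2 <- r3,r5: IF@3 ID@6 stall=0 (-) EX@7 MEM@8 WB@9
I3 ld r2 <- r4: IF@6 ID@7 stall=0 (-) EX@8 MEM@9 WB@10

Answer: 10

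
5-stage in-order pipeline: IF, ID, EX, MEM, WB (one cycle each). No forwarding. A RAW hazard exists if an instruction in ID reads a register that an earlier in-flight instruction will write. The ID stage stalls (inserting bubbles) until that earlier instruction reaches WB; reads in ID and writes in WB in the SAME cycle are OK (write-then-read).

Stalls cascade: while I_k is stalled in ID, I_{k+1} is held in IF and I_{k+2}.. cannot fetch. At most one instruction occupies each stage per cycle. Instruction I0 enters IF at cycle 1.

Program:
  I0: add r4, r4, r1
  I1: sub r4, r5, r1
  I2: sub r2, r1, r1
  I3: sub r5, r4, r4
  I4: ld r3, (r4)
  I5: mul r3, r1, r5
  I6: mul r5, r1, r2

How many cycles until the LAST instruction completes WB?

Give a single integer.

I0 add r4 <- r4,r1: IF@1 ID@2 stall=0 (-) EX@3 MEM@4 WB@5
I1 sub r4 <- r5,r1: IF@2 ID@3 stall=0 (-) EX@4 MEM@5 WB@6
I2 sub r2 <- r1,r1: IF@3 ID@4 stall=0 (-) EX@5 MEM@6 WB@7
I3 sub r5 <- r4,r4: IF@4 ID@5 stall=1 (RAW on I1.r4 (WB@6)) EX@7 MEM@8 WB@9
I4 ld r3 <- r4: IF@5 ID@7 stall=0 (-) EX@8 MEM@9 WB@10
I5 mul r3 <- r1,r5: IF@7 ID@8 stall=1 (RAW on I3.r5 (WB@9)) EX@10 MEM@11 WB@12
I6 mul r5 <- r1,r2: IF@8 ID@10 stall=0 (-) EX@11 MEM@12 WB@13

Answer: 13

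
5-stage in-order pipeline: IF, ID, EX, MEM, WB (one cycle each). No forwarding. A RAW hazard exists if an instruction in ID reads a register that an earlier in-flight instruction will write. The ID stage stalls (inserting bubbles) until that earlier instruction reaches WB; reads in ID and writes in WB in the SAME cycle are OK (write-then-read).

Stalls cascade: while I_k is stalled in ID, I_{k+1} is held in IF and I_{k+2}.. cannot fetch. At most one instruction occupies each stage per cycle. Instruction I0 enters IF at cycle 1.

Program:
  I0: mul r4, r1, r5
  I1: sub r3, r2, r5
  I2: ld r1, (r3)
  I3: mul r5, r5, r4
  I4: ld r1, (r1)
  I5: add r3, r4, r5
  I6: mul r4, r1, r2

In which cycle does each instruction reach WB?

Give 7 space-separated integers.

I0 mul r4 <- r1,r5: IF@1 ID@2 stall=0 (-) EX@3 MEM@4 WB@5
I1 sub r3 <- r2,r5: IF@2 ID@3 stall=0 (-) EX@4 MEM@5 WB@6
I2 ld r1 <- r3: IF@3 ID@4 stall=2 (RAW on I1.r3 (WB@6)) EX@7 MEM@8 WB@9
I3 mul r5 <- r5,r4: IF@4 ID@7 stall=0 (-) EX@8 MEM@9 WB@10
I4 ld r1 <- r1: IF@7 ID@8 stall=1 (RAW on I2.r1 (WB@9)) EX@10 MEM@11 WB@12
I5 add r3 <- r4,r5: IF@8 ID@10 stall=0 (-) EX@11 MEM@12 WB@13
I6 mul r4 <- r1,r2: IF@10 ID@11 stall=1 (RAW on I4.r1 (WB@12)) EX@13 MEM@14 WB@15

Answer: 5 6 9 10 12 13 15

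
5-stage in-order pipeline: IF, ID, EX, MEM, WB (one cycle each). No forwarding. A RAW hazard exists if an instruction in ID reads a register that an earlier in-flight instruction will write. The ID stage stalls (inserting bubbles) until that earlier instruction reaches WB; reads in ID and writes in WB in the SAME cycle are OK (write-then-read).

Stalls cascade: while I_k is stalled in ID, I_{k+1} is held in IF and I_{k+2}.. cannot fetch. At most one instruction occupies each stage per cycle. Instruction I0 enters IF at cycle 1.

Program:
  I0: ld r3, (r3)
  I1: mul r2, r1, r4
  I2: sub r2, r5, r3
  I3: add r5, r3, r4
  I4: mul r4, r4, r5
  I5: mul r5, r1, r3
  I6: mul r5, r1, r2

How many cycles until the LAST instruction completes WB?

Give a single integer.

Answer: 14

Derivation:
I0 ld r3 <- r3: IF@1 ID@2 stall=0 (-) EX@3 MEM@4 WB@5
I1 mul r2 <- r1,r4: IF@2 ID@3 stall=0 (-) EX@4 MEM@5 WB@6
I2 sub r2 <- r5,r3: IF@3 ID@4 stall=1 (RAW on I0.r3 (WB@5)) EX@6 MEM@7 WB@8
I3 add r5 <- r3,r4: IF@4 ID@6 stall=0 (-) EX@7 MEM@8 WB@9
I4 mul r4 <- r4,r5: IF@6 ID@7 stall=2 (RAW on I3.r5 (WB@9)) EX@10 MEM@11 WB@12
I5 mul r5 <- r1,r3: IF@7 ID@10 stall=0 (-) EX@11 MEM@12 WB@13
I6 mul r5 <- r1,r2: IF@10 ID@11 stall=0 (-) EX@12 MEM@13 WB@14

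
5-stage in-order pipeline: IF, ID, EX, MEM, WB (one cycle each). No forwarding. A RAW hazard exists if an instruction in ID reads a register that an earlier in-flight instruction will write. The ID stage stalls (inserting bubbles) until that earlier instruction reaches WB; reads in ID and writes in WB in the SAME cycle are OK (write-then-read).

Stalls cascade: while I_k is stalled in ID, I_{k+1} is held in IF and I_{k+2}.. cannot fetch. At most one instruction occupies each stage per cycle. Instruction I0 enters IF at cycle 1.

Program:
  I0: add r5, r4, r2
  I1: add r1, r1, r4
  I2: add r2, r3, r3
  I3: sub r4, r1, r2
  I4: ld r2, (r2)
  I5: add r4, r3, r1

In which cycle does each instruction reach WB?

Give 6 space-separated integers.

Answer: 5 6 7 10 11 12

Derivation:
I0 add r5 <- r4,r2: IF@1 ID@2 stall=0 (-) EX@3 MEM@4 WB@5
I1 add r1 <- r1,r4: IF@2 ID@3 stall=0 (-) EX@4 MEM@5 WB@6
I2 add r2 <- r3,r3: IF@3 ID@4 stall=0 (-) EX@5 MEM@6 WB@7
I3 sub r4 <- r1,r2: IF@4 ID@5 stall=2 (RAW on I2.r2 (WB@7)) EX@8 MEM@9 WB@10
I4 ld r2 <- r2: IF@5 ID@8 stall=0 (-) EX@9 MEM@10 WB@11
I5 add r4 <- r3,r1: IF@8 ID@9 stall=0 (-) EX@10 MEM@11 WB@12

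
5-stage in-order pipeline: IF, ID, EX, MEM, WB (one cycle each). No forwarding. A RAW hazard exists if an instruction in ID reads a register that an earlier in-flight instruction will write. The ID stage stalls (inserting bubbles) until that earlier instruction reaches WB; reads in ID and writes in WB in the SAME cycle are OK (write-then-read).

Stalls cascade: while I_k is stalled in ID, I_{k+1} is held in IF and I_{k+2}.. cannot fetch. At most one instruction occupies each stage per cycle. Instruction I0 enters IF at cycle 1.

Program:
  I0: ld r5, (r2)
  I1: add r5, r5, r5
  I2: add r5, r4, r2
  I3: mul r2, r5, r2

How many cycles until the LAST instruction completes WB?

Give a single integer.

I0 ld r5 <- r2: IF@1 ID@2 stall=0 (-) EX@3 MEM@4 WB@5
I1 add r5 <- r5,r5: IF@2 ID@3 stall=2 (RAW on I0.r5 (WB@5)) EX@6 MEM@7 WB@8
I2 add r5 <- r4,r2: IF@3 ID@6 stall=0 (-) EX@7 MEM@8 WB@9
I3 mul r2 <- r5,r2: IF@6 ID@7 stall=2 (RAW on I2.r5 (WB@9)) EX@10 MEM@11 WB@12

Answer: 12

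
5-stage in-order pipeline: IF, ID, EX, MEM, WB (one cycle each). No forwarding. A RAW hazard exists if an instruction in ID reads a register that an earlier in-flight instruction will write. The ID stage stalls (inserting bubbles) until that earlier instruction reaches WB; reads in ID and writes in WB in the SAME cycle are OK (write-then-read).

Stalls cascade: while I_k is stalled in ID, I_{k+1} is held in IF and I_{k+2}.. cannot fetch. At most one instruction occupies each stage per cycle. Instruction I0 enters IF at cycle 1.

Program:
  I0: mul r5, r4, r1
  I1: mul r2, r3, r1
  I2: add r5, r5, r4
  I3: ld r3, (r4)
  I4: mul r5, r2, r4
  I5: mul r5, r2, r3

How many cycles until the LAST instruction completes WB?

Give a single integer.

I0 mul r5 <- r4,r1: IF@1 ID@2 stall=0 (-) EX@3 MEM@4 WB@5
I1 mul r2 <- r3,r1: IF@2 ID@3 stall=0 (-) EX@4 MEM@5 WB@6
I2 add r5 <- r5,r4: IF@3 ID@4 stall=1 (RAW on I0.r5 (WB@5)) EX@6 MEM@7 WB@8
I3 ld r3 <- r4: IF@4 ID@6 stall=0 (-) EX@7 MEM@8 WB@9
I4 mul r5 <- r2,r4: IF@6 ID@7 stall=0 (-) EX@8 MEM@9 WB@10
I5 mul r5 <- r2,r3: IF@7 ID@8 stall=1 (RAW on I3.r3 (WB@9)) EX@10 MEM@11 WB@12

Answer: 12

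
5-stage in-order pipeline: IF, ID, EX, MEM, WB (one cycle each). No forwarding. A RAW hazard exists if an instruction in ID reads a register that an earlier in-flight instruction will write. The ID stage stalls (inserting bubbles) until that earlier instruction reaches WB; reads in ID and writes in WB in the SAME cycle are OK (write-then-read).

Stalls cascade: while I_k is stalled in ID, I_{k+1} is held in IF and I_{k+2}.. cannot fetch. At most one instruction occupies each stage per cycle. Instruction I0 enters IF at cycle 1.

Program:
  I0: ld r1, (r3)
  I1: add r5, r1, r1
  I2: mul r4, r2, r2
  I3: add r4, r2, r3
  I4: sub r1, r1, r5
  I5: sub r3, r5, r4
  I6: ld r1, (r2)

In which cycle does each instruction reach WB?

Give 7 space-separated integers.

Answer: 5 8 9 10 11 13 14

Derivation:
I0 ld r1 <- r3: IF@1 ID@2 stall=0 (-) EX@3 MEM@4 WB@5
I1 add r5 <- r1,r1: IF@2 ID@3 stall=2 (RAW on I0.r1 (WB@5)) EX@6 MEM@7 WB@8
I2 mul r4 <- r2,r2: IF@3 ID@6 stall=0 (-) EX@7 MEM@8 WB@9
I3 add r4 <- r2,r3: IF@6 ID@7 stall=0 (-) EX@8 MEM@9 WB@10
I4 sub r1 <- r1,r5: IF@7 ID@8 stall=0 (-) EX@9 MEM@10 WB@11
I5 sub r3 <- r5,r4: IF@8 ID@9 stall=1 (RAW on I3.r4 (WB@10)) EX@11 MEM@12 WB@13
I6 ld r1 <- r2: IF@9 ID@11 stall=0 (-) EX@12 MEM@13 WB@14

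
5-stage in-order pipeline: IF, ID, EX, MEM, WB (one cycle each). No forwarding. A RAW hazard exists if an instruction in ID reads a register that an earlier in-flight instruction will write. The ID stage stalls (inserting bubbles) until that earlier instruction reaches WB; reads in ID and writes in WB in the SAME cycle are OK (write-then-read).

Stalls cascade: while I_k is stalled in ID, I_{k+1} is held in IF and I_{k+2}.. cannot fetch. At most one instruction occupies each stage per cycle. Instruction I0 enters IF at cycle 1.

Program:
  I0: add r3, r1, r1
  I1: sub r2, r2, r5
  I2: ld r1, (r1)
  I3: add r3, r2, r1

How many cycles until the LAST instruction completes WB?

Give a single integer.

Answer: 10

Derivation:
I0 add r3 <- r1,r1: IF@1 ID@2 stall=0 (-) EX@3 MEM@4 WB@5
I1 sub r2 <- r2,r5: IF@2 ID@3 stall=0 (-) EX@4 MEM@5 WB@6
I2 ld r1 <- r1: IF@3 ID@4 stall=0 (-) EX@5 MEM@6 WB@7
I3 add r3 <- r2,r1: IF@4 ID@5 stall=2 (RAW on I2.r1 (WB@7)) EX@8 MEM@9 WB@10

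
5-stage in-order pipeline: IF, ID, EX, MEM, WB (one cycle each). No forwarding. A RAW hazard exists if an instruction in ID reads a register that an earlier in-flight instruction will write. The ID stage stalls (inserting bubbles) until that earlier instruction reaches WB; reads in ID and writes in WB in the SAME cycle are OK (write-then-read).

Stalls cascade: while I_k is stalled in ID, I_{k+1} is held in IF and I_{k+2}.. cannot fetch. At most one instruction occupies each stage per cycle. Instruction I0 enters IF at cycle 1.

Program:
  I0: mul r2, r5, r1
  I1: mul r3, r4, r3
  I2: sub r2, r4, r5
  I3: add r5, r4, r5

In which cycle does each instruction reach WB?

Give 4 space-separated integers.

Answer: 5 6 7 8

Derivation:
I0 mul r2 <- r5,r1: IF@1 ID@2 stall=0 (-) EX@3 MEM@4 WB@5
I1 mul r3 <- r4,r3: IF@2 ID@3 stall=0 (-) EX@4 MEM@5 WB@6
I2 sub r2 <- r4,r5: IF@3 ID@4 stall=0 (-) EX@5 MEM@6 WB@7
I3 add r5 <- r4,r5: IF@4 ID@5 stall=0 (-) EX@6 MEM@7 WB@8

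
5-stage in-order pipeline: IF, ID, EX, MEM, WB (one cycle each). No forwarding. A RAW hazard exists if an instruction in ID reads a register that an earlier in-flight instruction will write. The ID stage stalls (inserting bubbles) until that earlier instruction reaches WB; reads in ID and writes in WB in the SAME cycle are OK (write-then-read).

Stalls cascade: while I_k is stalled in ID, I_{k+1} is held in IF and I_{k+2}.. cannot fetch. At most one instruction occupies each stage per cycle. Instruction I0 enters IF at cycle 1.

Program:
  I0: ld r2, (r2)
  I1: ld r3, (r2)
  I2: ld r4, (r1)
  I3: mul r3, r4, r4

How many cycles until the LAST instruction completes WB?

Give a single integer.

I0 ld r2 <- r2: IF@1 ID@2 stall=0 (-) EX@3 MEM@4 WB@5
I1 ld r3 <- r2: IF@2 ID@3 stall=2 (RAW on I0.r2 (WB@5)) EX@6 MEM@7 WB@8
I2 ld r4 <- r1: IF@3 ID@6 stall=0 (-) EX@7 MEM@8 WB@9
I3 mul r3 <- r4,r4: IF@6 ID@7 stall=2 (RAW on I2.r4 (WB@9)) EX@10 MEM@11 WB@12

Answer: 12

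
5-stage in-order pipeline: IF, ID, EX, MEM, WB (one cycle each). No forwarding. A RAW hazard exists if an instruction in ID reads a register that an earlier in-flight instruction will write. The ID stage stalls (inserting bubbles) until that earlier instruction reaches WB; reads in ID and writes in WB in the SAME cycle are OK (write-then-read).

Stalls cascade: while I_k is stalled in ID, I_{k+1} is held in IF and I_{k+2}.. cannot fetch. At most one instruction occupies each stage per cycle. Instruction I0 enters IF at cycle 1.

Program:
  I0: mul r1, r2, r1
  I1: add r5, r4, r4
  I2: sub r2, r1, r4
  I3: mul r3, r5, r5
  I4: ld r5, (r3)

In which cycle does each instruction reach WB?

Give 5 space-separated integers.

Answer: 5 6 8 9 12

Derivation:
I0 mul r1 <- r2,r1: IF@1 ID@2 stall=0 (-) EX@3 MEM@4 WB@5
I1 add r5 <- r4,r4: IF@2 ID@3 stall=0 (-) EX@4 MEM@5 WB@6
I2 sub r2 <- r1,r4: IF@3 ID@4 stall=1 (RAW on I0.r1 (WB@5)) EX@6 MEM@7 WB@8
I3 mul r3 <- r5,r5: IF@4 ID@6 stall=0 (-) EX@7 MEM@8 WB@9
I4 ld r5 <- r3: IF@6 ID@7 stall=2 (RAW on I3.r3 (WB@9)) EX@10 MEM@11 WB@12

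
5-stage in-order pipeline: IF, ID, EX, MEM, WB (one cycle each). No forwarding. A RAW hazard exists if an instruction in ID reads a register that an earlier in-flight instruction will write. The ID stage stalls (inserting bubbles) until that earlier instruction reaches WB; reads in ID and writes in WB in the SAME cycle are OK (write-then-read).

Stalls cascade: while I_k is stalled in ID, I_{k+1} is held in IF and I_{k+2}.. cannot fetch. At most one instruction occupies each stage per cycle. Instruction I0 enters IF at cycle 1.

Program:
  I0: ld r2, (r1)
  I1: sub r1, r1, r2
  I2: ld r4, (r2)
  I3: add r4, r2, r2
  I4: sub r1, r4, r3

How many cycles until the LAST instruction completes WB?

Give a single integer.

I0 ld r2 <- r1: IF@1 ID@2 stall=0 (-) EX@3 MEM@4 WB@5
I1 sub r1 <- r1,r2: IF@2 ID@3 stall=2 (RAW on I0.r2 (WB@5)) EX@6 MEM@7 WB@8
I2 ld r4 <- r2: IF@3 ID@6 stall=0 (-) EX@7 MEM@8 WB@9
I3 add r4 <- r2,r2: IF@6 ID@7 stall=0 (-) EX@8 MEM@9 WB@10
I4 sub r1 <- r4,r3: IF@7 ID@8 stall=2 (RAW on I3.r4 (WB@10)) EX@11 MEM@12 WB@13

Answer: 13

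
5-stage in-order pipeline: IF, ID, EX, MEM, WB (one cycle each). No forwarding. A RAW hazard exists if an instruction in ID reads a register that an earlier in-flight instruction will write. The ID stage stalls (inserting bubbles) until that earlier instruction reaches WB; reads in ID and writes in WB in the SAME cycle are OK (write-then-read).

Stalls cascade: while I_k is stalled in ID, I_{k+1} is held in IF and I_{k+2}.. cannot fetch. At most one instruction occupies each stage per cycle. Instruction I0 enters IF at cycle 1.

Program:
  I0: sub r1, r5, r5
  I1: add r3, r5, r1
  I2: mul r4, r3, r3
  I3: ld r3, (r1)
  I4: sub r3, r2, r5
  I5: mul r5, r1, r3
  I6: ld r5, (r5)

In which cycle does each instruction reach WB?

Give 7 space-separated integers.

Answer: 5 8 11 12 13 16 19

Derivation:
I0 sub r1 <- r5,r5: IF@1 ID@2 stall=0 (-) EX@3 MEM@4 WB@5
I1 add r3 <- r5,r1: IF@2 ID@3 stall=2 (RAW on I0.r1 (WB@5)) EX@6 MEM@7 WB@8
I2 mul r4 <- r3,r3: IF@3 ID@6 stall=2 (RAW on I1.r3 (WB@8)) EX@9 MEM@10 WB@11
I3 ld r3 <- r1: IF@6 ID@9 stall=0 (-) EX@10 MEM@11 WB@12
I4 sub r3 <- r2,r5: IF@9 ID@10 stall=0 (-) EX@11 MEM@12 WB@13
I5 mul r5 <- r1,r3: IF@10 ID@11 stall=2 (RAW on I4.r3 (WB@13)) EX@14 MEM@15 WB@16
I6 ld r5 <- r5: IF@11 ID@14 stall=2 (RAW on I5.r5 (WB@16)) EX@17 MEM@18 WB@19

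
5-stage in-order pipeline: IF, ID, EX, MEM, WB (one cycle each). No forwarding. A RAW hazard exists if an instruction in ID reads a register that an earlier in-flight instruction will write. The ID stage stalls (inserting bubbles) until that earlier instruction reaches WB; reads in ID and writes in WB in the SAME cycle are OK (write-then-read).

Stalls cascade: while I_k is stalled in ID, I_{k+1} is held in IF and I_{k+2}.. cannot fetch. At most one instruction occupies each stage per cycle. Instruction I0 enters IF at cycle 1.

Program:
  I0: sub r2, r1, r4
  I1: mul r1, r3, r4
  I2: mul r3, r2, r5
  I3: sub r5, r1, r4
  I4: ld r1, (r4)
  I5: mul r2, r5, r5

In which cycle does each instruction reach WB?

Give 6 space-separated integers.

I0 sub r2 <- r1,r4: IF@1 ID@2 stall=0 (-) EX@3 MEM@4 WB@5
I1 mul r1 <- r3,r4: IF@2 ID@3 stall=0 (-) EX@4 MEM@5 WB@6
I2 mul r3 <- r2,r5: IF@3 ID@4 stall=1 (RAW on I0.r2 (WB@5)) EX@6 MEM@7 WB@8
I3 sub r5 <- r1,r4: IF@4 ID@6 stall=0 (-) EX@7 MEM@8 WB@9
I4 ld r1 <- r4: IF@6 ID@7 stall=0 (-) EX@8 MEM@9 WB@10
I5 mul r2 <- r5,r5: IF@7 ID@8 stall=1 (RAW on I3.r5 (WB@9)) EX@10 MEM@11 WB@12

Answer: 5 6 8 9 10 12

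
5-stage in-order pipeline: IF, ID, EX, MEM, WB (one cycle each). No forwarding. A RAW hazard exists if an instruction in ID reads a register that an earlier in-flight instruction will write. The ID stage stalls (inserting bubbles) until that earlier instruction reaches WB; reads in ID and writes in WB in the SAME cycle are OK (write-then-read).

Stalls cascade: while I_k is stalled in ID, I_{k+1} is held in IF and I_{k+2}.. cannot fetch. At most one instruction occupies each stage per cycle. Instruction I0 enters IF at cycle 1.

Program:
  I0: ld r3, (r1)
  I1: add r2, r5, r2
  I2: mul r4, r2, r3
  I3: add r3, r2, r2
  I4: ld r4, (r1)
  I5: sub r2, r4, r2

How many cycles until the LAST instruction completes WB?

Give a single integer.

Answer: 14

Derivation:
I0 ld r3 <- r1: IF@1 ID@2 stall=0 (-) EX@3 MEM@4 WB@5
I1 add r2 <- r5,r2: IF@2 ID@3 stall=0 (-) EX@4 MEM@5 WB@6
I2 mul r4 <- r2,r3: IF@3 ID@4 stall=2 (RAW on I1.r2 (WB@6)) EX@7 MEM@8 WB@9
I3 add r3 <- r2,r2: IF@4 ID@7 stall=0 (-) EX@8 MEM@9 WB@10
I4 ld r4 <- r1: IF@7 ID@8 stall=0 (-) EX@9 MEM@10 WB@11
I5 sub r2 <- r4,r2: IF@8 ID@9 stall=2 (RAW on I4.r4 (WB@11)) EX@12 MEM@13 WB@14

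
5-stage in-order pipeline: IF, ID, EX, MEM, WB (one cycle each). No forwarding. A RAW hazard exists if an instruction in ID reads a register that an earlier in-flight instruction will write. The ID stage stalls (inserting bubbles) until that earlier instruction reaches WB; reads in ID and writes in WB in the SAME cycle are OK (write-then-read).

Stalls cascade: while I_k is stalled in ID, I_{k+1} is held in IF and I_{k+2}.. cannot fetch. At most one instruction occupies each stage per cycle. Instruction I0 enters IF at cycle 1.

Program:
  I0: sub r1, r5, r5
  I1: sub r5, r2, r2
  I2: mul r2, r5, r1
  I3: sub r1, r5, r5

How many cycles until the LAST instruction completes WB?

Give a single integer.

Answer: 10

Derivation:
I0 sub r1 <- r5,r5: IF@1 ID@2 stall=0 (-) EX@3 MEM@4 WB@5
I1 sub r5 <- r2,r2: IF@2 ID@3 stall=0 (-) EX@4 MEM@5 WB@6
I2 mul r2 <- r5,r1: IF@3 ID@4 stall=2 (RAW on I1.r5 (WB@6)) EX@7 MEM@8 WB@9
I3 sub r1 <- r5,r5: IF@4 ID@7 stall=0 (-) EX@8 MEM@9 WB@10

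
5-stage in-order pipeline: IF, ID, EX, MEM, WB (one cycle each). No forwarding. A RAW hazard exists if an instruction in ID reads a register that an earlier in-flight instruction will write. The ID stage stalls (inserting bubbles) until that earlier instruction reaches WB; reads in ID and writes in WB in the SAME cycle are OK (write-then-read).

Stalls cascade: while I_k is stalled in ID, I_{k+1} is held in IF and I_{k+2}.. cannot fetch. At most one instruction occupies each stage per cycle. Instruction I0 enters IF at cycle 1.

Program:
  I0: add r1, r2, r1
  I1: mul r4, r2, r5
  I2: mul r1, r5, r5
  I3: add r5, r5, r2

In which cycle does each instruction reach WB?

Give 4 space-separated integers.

I0 add r1 <- r2,r1: IF@1 ID@2 stall=0 (-) EX@3 MEM@4 WB@5
I1 mul r4 <- r2,r5: IF@2 ID@3 stall=0 (-) EX@4 MEM@5 WB@6
I2 mul r1 <- r5,r5: IF@3 ID@4 stall=0 (-) EX@5 MEM@6 WB@7
I3 add r5 <- r5,r2: IF@4 ID@5 stall=0 (-) EX@6 MEM@7 WB@8

Answer: 5 6 7 8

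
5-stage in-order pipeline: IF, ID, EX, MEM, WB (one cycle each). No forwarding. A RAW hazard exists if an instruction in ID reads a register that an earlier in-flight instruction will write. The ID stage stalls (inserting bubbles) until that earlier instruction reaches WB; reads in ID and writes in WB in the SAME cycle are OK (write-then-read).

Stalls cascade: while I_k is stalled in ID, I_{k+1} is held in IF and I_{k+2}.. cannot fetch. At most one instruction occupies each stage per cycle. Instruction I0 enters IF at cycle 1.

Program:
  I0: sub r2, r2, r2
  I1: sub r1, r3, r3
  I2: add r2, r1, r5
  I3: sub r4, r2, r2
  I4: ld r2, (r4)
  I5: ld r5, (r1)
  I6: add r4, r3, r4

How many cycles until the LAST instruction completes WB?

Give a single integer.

I0 sub r2 <- r2,r2: IF@1 ID@2 stall=0 (-) EX@3 MEM@4 WB@5
I1 sub r1 <- r3,r3: IF@2 ID@3 stall=0 (-) EX@4 MEM@5 WB@6
I2 add r2 <- r1,r5: IF@3 ID@4 stall=2 (RAW on I1.r1 (WB@6)) EX@7 MEM@8 WB@9
I3 sub r4 <- r2,r2: IF@4 ID@7 stall=2 (RAW on I2.r2 (WB@9)) EX@10 MEM@11 WB@12
I4 ld r2 <- r4: IF@7 ID@10 stall=2 (RAW on I3.r4 (WB@12)) EX@13 MEM@14 WB@15
I5 ld r5 <- r1: IF@10 ID@13 stall=0 (-) EX@14 MEM@15 WB@16
I6 add r4 <- r3,r4: IF@13 ID@14 stall=0 (-) EX@15 MEM@16 WB@17

Answer: 17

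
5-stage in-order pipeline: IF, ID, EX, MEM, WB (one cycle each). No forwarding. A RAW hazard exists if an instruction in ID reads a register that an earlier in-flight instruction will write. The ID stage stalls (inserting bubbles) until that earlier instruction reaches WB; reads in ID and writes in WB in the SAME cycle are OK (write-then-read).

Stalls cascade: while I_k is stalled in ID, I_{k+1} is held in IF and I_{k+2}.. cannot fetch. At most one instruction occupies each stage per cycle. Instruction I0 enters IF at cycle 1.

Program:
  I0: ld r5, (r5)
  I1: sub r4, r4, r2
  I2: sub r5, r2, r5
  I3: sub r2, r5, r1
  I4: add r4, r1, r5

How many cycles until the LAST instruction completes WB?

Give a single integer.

I0 ld r5 <- r5: IF@1 ID@2 stall=0 (-) EX@3 MEM@4 WB@5
I1 sub r4 <- r4,r2: IF@2 ID@3 stall=0 (-) EX@4 MEM@5 WB@6
I2 sub r5 <- r2,r5: IF@3 ID@4 stall=1 (RAW on I0.r5 (WB@5)) EX@6 MEM@7 WB@8
I3 sub r2 <- r5,r1: IF@4 ID@6 stall=2 (RAW on I2.r5 (WB@8)) EX@9 MEM@10 WB@11
I4 add r4 <- r1,r5: IF@6 ID@9 stall=0 (-) EX@10 MEM@11 WB@12

Answer: 12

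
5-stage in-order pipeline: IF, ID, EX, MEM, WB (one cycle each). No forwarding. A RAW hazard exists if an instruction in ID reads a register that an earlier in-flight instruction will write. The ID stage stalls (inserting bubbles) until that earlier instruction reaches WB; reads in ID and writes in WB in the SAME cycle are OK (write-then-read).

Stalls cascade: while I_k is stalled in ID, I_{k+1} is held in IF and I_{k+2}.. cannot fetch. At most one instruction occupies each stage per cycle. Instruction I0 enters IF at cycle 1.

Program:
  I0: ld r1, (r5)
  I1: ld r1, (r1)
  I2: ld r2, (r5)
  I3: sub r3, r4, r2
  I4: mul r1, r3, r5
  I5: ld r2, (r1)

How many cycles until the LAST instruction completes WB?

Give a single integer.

I0 ld r1 <- r5: IF@1 ID@2 stall=0 (-) EX@3 MEM@4 WB@5
I1 ld r1 <- r1: IF@2 ID@3 stall=2 (RAW on I0.r1 (WB@5)) EX@6 MEM@7 WB@8
I2 ld r2 <- r5: IF@3 ID@6 stall=0 (-) EX@7 MEM@8 WB@9
I3 sub r3 <- r4,r2: IF@6 ID@7 stall=2 (RAW on I2.r2 (WB@9)) EX@10 MEM@11 WB@12
I4 mul r1 <- r3,r5: IF@7 ID@10 stall=2 (RAW on I3.r3 (WB@12)) EX@13 MEM@14 WB@15
I5 ld r2 <- r1: IF@10 ID@13 stall=2 (RAW on I4.r1 (WB@15)) EX@16 MEM@17 WB@18

Answer: 18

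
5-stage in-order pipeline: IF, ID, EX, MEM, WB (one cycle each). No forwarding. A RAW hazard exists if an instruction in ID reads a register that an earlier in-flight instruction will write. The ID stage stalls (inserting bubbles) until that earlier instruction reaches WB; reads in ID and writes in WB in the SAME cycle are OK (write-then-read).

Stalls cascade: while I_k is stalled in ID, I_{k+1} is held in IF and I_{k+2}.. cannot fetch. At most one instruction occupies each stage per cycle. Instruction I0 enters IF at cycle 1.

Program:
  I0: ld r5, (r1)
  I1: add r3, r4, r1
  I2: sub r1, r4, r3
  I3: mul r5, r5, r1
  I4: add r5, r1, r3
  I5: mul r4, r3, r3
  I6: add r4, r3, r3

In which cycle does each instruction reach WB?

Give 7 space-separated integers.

Answer: 5 6 9 12 13 14 15

Derivation:
I0 ld r5 <- r1: IF@1 ID@2 stall=0 (-) EX@3 MEM@4 WB@5
I1 add r3 <- r4,r1: IF@2 ID@3 stall=0 (-) EX@4 MEM@5 WB@6
I2 sub r1 <- r4,r3: IF@3 ID@4 stall=2 (RAW on I1.r3 (WB@6)) EX@7 MEM@8 WB@9
I3 mul r5 <- r5,r1: IF@4 ID@7 stall=2 (RAW on I2.r1 (WB@9)) EX@10 MEM@11 WB@12
I4 add r5 <- r1,r3: IF@7 ID@10 stall=0 (-) EX@11 MEM@12 WB@13
I5 mul r4 <- r3,r3: IF@10 ID@11 stall=0 (-) EX@12 MEM@13 WB@14
I6 add r4 <- r3,r3: IF@11 ID@12 stall=0 (-) EX@13 MEM@14 WB@15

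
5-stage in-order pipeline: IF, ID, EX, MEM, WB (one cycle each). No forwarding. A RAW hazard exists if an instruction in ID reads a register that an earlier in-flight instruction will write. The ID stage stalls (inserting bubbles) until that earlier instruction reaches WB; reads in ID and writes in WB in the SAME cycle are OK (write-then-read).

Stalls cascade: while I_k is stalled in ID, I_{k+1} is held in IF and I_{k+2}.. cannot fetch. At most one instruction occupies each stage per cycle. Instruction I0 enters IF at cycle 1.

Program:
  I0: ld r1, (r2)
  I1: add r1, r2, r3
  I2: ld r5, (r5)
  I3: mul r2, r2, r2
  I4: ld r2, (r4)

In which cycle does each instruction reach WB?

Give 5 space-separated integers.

I0 ld r1 <- r2: IF@1 ID@2 stall=0 (-) EX@3 MEM@4 WB@5
I1 add r1 <- r2,r3: IF@2 ID@3 stall=0 (-) EX@4 MEM@5 WB@6
I2 ld r5 <- r5: IF@3 ID@4 stall=0 (-) EX@5 MEM@6 WB@7
I3 mul r2 <- r2,r2: IF@4 ID@5 stall=0 (-) EX@6 MEM@7 WB@8
I4 ld r2 <- r4: IF@5 ID@6 stall=0 (-) EX@7 MEM@8 WB@9

Answer: 5 6 7 8 9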